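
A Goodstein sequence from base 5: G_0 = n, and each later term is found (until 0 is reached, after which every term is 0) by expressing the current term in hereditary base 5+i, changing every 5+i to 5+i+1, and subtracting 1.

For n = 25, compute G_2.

39

G_0 = 25. HB_5(25) = 5^2. Bump = 36. G_1 = 35.
G_1 = 35. HB_6(35) = 5·6 + 5. Bump = 40. G_2 = 39.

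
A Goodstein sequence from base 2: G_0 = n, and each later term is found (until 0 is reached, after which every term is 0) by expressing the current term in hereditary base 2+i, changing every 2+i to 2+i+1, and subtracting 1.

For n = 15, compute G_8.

100077777775

15 —HB2→ 2^(2 + 1) + 2^2 + 2 + 1 —bump→ 3^(3 + 1) + 3^3 + 3 + 1 = 112 —(−1)→ 111
111 —HB3→ 3^(3 + 1) + 3^3 + 3 —bump→ 4^(4 + 1) + 4^4 + 4 = 1284 —(−1)→ 1283
1283 —HB4→ 4^(4 + 1) + 4^4 + 3 —bump→ 5^(5 + 1) + 5^5 + 3 = 18753 —(−1)→ 18752
18752 —HB5→ 5^(5 + 1) + 5^5 + 2 —bump→ 6^(6 + 1) + 6^6 + 2 = 326594 —(−1)→ 326593
326593 —HB6→ 6^(6 + 1) + 6^6 + 1 —bump→ 7^(7 + 1) + 7^7 + 1 = 6588345 —(−1)→ 6588344
6588344 —HB7→ 7^(7 + 1) + 7^7 —bump→ 8^(8 + 1) + 8^8 = 150994944 —(−1)→ 150994943
150994943 —HB8→ 8^(8 + 1) + 7·8^7 + 7·8^6 + 7·8^5 + 7·8^4 + 7·8^3 + 7·8^2 + 7·8 + 7 —bump→ 9^(9 + 1) + 7·9^7 + 7·9^6 + 7·9^5 + 7·9^4 + 7·9^3 + 7·9^2 + 7·9 + 7 = 3524450281 —(−1)→ 3524450280
3524450280 —HB9→ 9^(9 + 1) + 7·9^7 + 7·9^6 + 7·9^5 + 7·9^4 + 7·9^3 + 7·9^2 + 7·9 + 6 —bump→ 10^(10 + 1) + 7·10^7 + 7·10^6 + 7·10^5 + 7·10^4 + 7·10^3 + 7·10^2 + 7·10 + 6 = 100077777776 —(−1)→ 100077777775
100077777775 —HB10→ 10^(10 + 1) + 7·10^7 + 7·10^6 + 7·10^5 + 7·10^4 + 7·10^3 + 7·10^2 + 7·10 + 5 —bump→ 11^(11 + 1) + 7·11^7 + 7·11^6 + 7·11^5 + 7·11^4 + 7·11^3 + 7·11^2 + 7·11 + 5 = 3138578427935 —(−1)→ 3138578427934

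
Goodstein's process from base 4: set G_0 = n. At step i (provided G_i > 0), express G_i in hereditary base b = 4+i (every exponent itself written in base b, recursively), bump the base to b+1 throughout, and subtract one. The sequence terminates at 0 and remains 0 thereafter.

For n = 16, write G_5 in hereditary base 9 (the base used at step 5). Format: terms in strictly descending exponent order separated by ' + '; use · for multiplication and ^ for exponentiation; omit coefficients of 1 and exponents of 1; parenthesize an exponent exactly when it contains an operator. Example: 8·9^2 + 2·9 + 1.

i=0: 16 = 4^2 (b=4); 4→5: 5^2 = 25; 25−1 = 24
i=1: 24 = 4·5 + 4 (b=5); 5→6: 4·6 + 4 = 28; 28−1 = 27
i=2: 27 = 4·6 + 3 (b=6); 6→7: 4·7 + 3 = 31; 31−1 = 30
i=3: 30 = 4·7 + 2 (b=7); 7→8: 4·8 + 2 = 34; 34−1 = 33
i=4: 33 = 4·8 + 1 (b=8); 8→9: 4·9 + 1 = 37; 37−1 = 36
i=5: 36 = 4·9 (b=9); 9→10: 4·10 = 40; 40−1 = 39

4·9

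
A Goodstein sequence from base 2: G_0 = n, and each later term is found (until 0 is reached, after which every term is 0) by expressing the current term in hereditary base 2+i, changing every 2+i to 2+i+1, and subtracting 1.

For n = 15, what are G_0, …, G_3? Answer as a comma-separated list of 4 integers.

15, 111, 1283, 18752

step 0: 15 = 2^(2 + 1) + 2^2 + 2 + 1; sub 3 for 2: 3^(3 + 1) + 3^3 + 3 + 1; = 112; G_1 = 112−1 = 111
step 1: 111 = 3^(3 + 1) + 3^3 + 3; sub 4 for 3: 4^(4 + 1) + 4^4 + 4; = 1284; G_2 = 1284−1 = 1283
step 2: 1283 = 4^(4 + 1) + 4^4 + 3; sub 5 for 4: 5^(5 + 1) + 5^5 + 3; = 18753; G_3 = 18753−1 = 18752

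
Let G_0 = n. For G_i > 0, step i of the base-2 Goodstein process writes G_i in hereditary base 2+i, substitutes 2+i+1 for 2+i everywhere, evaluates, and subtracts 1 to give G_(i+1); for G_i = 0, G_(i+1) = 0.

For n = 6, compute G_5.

G_0 = 6. HB_2(6) = 2^2 + 2. Bump = 30. G_1 = 29.
G_1 = 29. HB_3(29) = 3^3 + 2. Bump = 258. G_2 = 257.
G_2 = 257. HB_4(257) = 4^4 + 1. Bump = 3126. G_3 = 3125.
G_3 = 3125. HB_5(3125) = 5^5. Bump = 46656. G_4 = 46655.
G_4 = 46655. HB_6(46655) = 5·6^5 + 5·6^4 + 5·6^3 + 5·6^2 + 5·6 + 5. Bump = 98040. G_5 = 98039.
G_5 = 98039. HB_7(98039) = 5·7^5 + 5·7^4 + 5·7^3 + 5·7^2 + 5·7 + 4. Bump = 187244. G_6 = 187243.

98039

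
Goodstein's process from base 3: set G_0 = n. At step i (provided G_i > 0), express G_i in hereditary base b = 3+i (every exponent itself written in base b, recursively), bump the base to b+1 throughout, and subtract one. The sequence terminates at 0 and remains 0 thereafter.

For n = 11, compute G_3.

step 0: 11 = 3^2 + 2; sub 4 for 3: 4^2 + 2; = 18; G_1 = 18−1 = 17
step 1: 17 = 4^2 + 1; sub 5 for 4: 5^2 + 1; = 26; G_2 = 26−1 = 25
step 2: 25 = 5^2; sub 6 for 5: 6^2; = 36; G_3 = 36−1 = 35
step 3: 35 = 5·6 + 5; sub 7 for 6: 5·7 + 5; = 40; G_4 = 40−1 = 39

35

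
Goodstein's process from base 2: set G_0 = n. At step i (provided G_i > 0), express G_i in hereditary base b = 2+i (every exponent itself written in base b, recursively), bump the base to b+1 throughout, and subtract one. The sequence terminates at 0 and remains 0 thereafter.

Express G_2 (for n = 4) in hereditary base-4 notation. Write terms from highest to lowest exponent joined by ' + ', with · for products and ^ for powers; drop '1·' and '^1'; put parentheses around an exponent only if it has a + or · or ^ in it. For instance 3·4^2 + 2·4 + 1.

2·4^2 + 2·4 + 1

G_0 = 4. HB_2(4) = 2^2. Bump = 27. G_1 = 26.
G_1 = 26. HB_3(26) = 2·3^2 + 2·3 + 2. Bump = 42. G_2 = 41.
G_2 = 41. HB_4(41) = 2·4^2 + 2·4 + 1. Bump = 61. G_3 = 60.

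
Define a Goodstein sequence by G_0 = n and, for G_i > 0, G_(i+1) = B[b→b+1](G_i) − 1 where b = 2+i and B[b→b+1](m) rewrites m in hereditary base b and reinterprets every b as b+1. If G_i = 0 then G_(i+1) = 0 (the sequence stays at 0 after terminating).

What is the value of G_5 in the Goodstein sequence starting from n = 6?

(0) 6|_2 = 2^2 + 2 ↦ 3^3 + 3|_3 = 30 ⇒ 29
(1) 29|_3 = 3^3 + 2 ↦ 4^4 + 2|_4 = 258 ⇒ 257
(2) 257|_4 = 4^4 + 1 ↦ 5^5 + 1|_5 = 3126 ⇒ 3125
(3) 3125|_5 = 5^5 ↦ 6^6|_6 = 46656 ⇒ 46655
(4) 46655|_6 = 5·6^5 + 5·6^4 + 5·6^3 + 5·6^2 + 5·6 + 5 ↦ 5·7^5 + 5·7^4 + 5·7^3 + 5·7^2 + 5·7 + 5|_7 = 98040 ⇒ 98039

98039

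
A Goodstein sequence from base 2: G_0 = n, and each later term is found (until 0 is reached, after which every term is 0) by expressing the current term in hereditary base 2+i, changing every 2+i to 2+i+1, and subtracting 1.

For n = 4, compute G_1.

26

4 —HB2→ 2^2 —bump→ 3^3 = 27 —(−1)→ 26
26 —HB3→ 2·3^2 + 2·3 + 2 —bump→ 2·4^2 + 2·4 + 2 = 42 —(−1)→ 41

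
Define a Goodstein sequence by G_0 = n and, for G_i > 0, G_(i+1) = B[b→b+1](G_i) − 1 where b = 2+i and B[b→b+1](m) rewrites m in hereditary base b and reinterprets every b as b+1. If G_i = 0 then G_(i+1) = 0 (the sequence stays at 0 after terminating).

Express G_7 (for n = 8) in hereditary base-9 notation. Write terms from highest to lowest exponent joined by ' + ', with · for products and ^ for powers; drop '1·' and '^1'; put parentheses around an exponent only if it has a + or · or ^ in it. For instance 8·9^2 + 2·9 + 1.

2·9^9 + 2·9^2 + 9 + 2

(0) 8|_2 = 2^(2 + 1) ↦ 3^(3 + 1)|_3 = 81 ⇒ 80
(1) 80|_3 = 2·3^3 + 2·3^2 + 2·3 + 2 ↦ 2·4^4 + 2·4^2 + 2·4 + 2|_4 = 554 ⇒ 553
(2) 553|_4 = 2·4^4 + 2·4^2 + 2·4 + 1 ↦ 2·5^5 + 2·5^2 + 2·5 + 1|_5 = 6311 ⇒ 6310
(3) 6310|_5 = 2·5^5 + 2·5^2 + 2·5 ↦ 2·6^6 + 2·6^2 + 2·6|_6 = 93396 ⇒ 93395
(4) 93395|_6 = 2·6^6 + 2·6^2 + 6 + 5 ↦ 2·7^7 + 2·7^2 + 7 + 5|_7 = 1647196 ⇒ 1647195
(5) 1647195|_7 = 2·7^7 + 2·7^2 + 7 + 4 ↦ 2·8^8 + 2·8^2 + 8 + 4|_8 = 33554572 ⇒ 33554571
(6) 33554571|_8 = 2·8^8 + 2·8^2 + 8 + 3 ↦ 2·9^9 + 2·9^2 + 9 + 3|_9 = 774841152 ⇒ 774841151
(7) 774841151|_9 = 2·9^9 + 2·9^2 + 9 + 2 ↦ 2·10^10 + 2·10^2 + 10 + 2|_10 = 20000000212 ⇒ 20000000211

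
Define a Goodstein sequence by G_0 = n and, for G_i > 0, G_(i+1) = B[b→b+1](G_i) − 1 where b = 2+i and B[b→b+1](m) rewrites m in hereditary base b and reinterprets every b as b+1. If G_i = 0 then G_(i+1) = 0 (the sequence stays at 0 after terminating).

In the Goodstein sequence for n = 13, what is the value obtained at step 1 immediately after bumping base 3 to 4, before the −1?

1280

G_0 = 13. HB_2(13) = 2^(2 + 1) + 2^2 + 1. Bump = 109. G_1 = 108.
G_1 = 108. HB_3(108) = 3^(3 + 1) + 3^3. Bump = 1280. G_2 = 1279.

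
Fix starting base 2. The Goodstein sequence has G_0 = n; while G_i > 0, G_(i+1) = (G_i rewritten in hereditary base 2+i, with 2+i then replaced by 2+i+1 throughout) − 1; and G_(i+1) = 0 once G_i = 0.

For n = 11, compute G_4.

(0) 11|_2 = 2^(2 + 1) + 2 + 1 ↦ 3^(3 + 1) + 3 + 1|_3 = 85 ⇒ 84
(1) 84|_3 = 3^(3 + 1) + 3 ↦ 4^(4 + 1) + 4|_4 = 1028 ⇒ 1027
(2) 1027|_4 = 4^(4 + 1) + 3 ↦ 5^(5 + 1) + 3|_5 = 15628 ⇒ 15627
(3) 15627|_5 = 5^(5 + 1) + 2 ↦ 6^(6 + 1) + 2|_6 = 279938 ⇒ 279937

279937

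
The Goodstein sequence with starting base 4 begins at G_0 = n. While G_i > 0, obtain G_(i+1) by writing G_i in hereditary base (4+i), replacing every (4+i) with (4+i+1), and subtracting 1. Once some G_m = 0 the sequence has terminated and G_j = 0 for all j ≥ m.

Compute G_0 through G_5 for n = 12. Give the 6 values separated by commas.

12, 14, 15, 16, 17, 18

step 0: 12 = 3·4; sub 5 for 4: 3·5; = 15; G_1 = 15−1 = 14
step 1: 14 = 2·5 + 4; sub 6 for 5: 2·6 + 4; = 16; G_2 = 16−1 = 15
step 2: 15 = 2·6 + 3; sub 7 for 6: 2·7 + 3; = 17; G_3 = 17−1 = 16
step 3: 16 = 2·7 + 2; sub 8 for 7: 2·8 + 2; = 18; G_4 = 18−1 = 17
step 4: 17 = 2·8 + 1; sub 9 for 8: 2·9 + 1; = 19; G_5 = 19−1 = 18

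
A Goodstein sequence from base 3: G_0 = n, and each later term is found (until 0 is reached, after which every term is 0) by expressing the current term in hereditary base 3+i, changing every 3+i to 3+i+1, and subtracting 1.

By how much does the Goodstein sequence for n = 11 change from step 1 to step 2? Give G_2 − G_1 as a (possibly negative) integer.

8

11 —HB3→ 3^2 + 2 —bump→ 4^2 + 2 = 18 —(−1)→ 17
17 —HB4→ 4^2 + 1 —bump→ 5^2 + 1 = 26 —(−1)→ 25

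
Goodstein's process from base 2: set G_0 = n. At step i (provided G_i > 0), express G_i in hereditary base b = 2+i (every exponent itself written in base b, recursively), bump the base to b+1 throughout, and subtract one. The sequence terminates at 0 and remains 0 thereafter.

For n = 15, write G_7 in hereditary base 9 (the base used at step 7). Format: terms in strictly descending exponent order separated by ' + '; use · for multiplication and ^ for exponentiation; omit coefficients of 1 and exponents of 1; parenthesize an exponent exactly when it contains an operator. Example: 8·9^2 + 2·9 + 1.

i=0: 15 = 2^(2 + 1) + 2^2 + 2 + 1 (b=2); 2→3: 3^(3 + 1) + 3^3 + 3 + 1 = 112; 112−1 = 111
i=1: 111 = 3^(3 + 1) + 3^3 + 3 (b=3); 3→4: 4^(4 + 1) + 4^4 + 4 = 1284; 1284−1 = 1283
i=2: 1283 = 4^(4 + 1) + 4^4 + 3 (b=4); 4→5: 5^(5 + 1) + 5^5 + 3 = 18753; 18753−1 = 18752
i=3: 18752 = 5^(5 + 1) + 5^5 + 2 (b=5); 5→6: 6^(6 + 1) + 6^6 + 2 = 326594; 326594−1 = 326593
i=4: 326593 = 6^(6 + 1) + 6^6 + 1 (b=6); 6→7: 7^(7 + 1) + 7^7 + 1 = 6588345; 6588345−1 = 6588344
i=5: 6588344 = 7^(7 + 1) + 7^7 (b=7); 7→8: 8^(8 + 1) + 8^8 = 150994944; 150994944−1 = 150994943
i=6: 150994943 = 8^(8 + 1) + 7·8^7 + 7·8^6 + 7·8^5 + 7·8^4 + 7·8^3 + 7·8^2 + 7·8 + 7 (b=8); 8→9: 9^(9 + 1) + 7·9^7 + 7·9^6 + 7·9^5 + 7·9^4 + 7·9^3 + 7·9^2 + 7·9 + 7 = 3524450281; 3524450281−1 = 3524450280
i=7: 3524450280 = 9^(9 + 1) + 7·9^7 + 7·9^6 + 7·9^5 + 7·9^4 + 7·9^3 + 7·9^2 + 7·9 + 6 (b=9); 9→10: 10^(10 + 1) + 7·10^7 + 7·10^6 + 7·10^5 + 7·10^4 + 7·10^3 + 7·10^2 + 7·10 + 6 = 100077777776; 100077777776−1 = 100077777775

9^(9 + 1) + 7·9^7 + 7·9^6 + 7·9^5 + 7·9^4 + 7·9^3 + 7·9^2 + 7·9 + 6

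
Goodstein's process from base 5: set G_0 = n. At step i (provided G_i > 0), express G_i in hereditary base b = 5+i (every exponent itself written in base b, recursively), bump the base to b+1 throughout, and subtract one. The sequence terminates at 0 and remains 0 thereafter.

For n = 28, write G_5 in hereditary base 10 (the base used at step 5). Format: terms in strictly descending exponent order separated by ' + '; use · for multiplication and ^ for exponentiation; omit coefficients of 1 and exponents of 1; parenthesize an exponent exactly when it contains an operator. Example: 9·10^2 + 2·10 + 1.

step 0: 28 = 5^2 + 3; sub 6 for 5: 6^2 + 3; = 39; G_1 = 39−1 = 38
step 1: 38 = 6^2 + 2; sub 7 for 6: 7^2 + 2; = 51; G_2 = 51−1 = 50
step 2: 50 = 7^2 + 1; sub 8 for 7: 8^2 + 1; = 65; G_3 = 65−1 = 64
step 3: 64 = 8^2; sub 9 for 8: 9^2; = 81; G_4 = 81−1 = 80
step 4: 80 = 8·9 + 8; sub 10 for 9: 8·10 + 8; = 88; G_5 = 88−1 = 87
step 5: 87 = 8·10 + 7; sub 11 for 10: 8·11 + 7; = 95; G_6 = 95−1 = 94

8·10 + 7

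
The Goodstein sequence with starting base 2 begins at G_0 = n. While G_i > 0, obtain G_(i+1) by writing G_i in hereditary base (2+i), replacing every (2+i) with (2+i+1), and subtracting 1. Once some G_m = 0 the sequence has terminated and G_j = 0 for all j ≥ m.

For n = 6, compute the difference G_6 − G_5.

base 2: 6 = 2^2 + 2; at 3: 3^3 + 3 = 30; next = 29
base 3: 29 = 3^3 + 2; at 4: 4^4 + 2 = 258; next = 257
base 4: 257 = 4^4 + 1; at 5: 5^5 + 1 = 3126; next = 3125
base 5: 3125 = 5^5; at 6: 6^6 = 46656; next = 46655
base 6: 46655 = 5·6^5 + 5·6^4 + 5·6^3 + 5·6^2 + 5·6 + 5; at 7: 5·7^5 + 5·7^4 + 5·7^3 + 5·7^2 + 5·7 + 5 = 98040; next = 98039
base 7: 98039 = 5·7^5 + 5·7^4 + 5·7^3 + 5·7^2 + 5·7 + 4; at 8: 5·8^5 + 5·8^4 + 5·8^3 + 5·8^2 + 5·8 + 4 = 187244; next = 187243

89204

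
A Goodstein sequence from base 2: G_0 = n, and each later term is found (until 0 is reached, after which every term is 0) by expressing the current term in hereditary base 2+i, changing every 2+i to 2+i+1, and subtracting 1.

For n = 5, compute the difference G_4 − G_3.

308

i=0: 5 = 2^2 + 1 (b=2); 2→3: 3^3 + 1 = 28; 28−1 = 27
i=1: 27 = 3^3 (b=3); 3→4: 4^4 = 256; 256−1 = 255
i=2: 255 = 3·4^3 + 3·4^2 + 3·4 + 3 (b=4); 4→5: 3·5^3 + 3·5^2 + 3·5 + 3 = 468; 468−1 = 467
i=3: 467 = 3·5^3 + 3·5^2 + 3·5 + 2 (b=5); 5→6: 3·6^3 + 3·6^2 + 3·6 + 2 = 776; 776−1 = 775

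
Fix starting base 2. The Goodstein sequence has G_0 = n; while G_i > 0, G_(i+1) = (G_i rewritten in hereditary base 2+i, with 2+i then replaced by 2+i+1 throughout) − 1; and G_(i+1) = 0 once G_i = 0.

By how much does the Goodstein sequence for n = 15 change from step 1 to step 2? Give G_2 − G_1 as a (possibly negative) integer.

step 0: 15 = 2^(2 + 1) + 2^2 + 2 + 1; sub 3 for 2: 3^(3 + 1) + 3^3 + 3 + 1; = 112; G_1 = 112−1 = 111
step 1: 111 = 3^(3 + 1) + 3^3 + 3; sub 4 for 3: 4^(4 + 1) + 4^4 + 4; = 1284; G_2 = 1284−1 = 1283

1172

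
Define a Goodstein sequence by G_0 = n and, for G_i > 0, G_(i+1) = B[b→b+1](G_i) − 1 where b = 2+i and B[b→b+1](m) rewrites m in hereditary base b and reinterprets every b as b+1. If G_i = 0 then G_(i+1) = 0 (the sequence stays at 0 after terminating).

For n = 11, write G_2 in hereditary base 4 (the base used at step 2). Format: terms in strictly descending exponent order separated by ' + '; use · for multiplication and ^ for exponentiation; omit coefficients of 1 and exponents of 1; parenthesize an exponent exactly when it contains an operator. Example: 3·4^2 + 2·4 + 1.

G_0 = 11. HB_2(11) = 2^(2 + 1) + 2 + 1. Bump = 85. G_1 = 84.
G_1 = 84. HB_3(84) = 3^(3 + 1) + 3. Bump = 1028. G_2 = 1027.
G_2 = 1027. HB_4(1027) = 4^(4 + 1) + 3. Bump = 15628. G_3 = 15627.

4^(4 + 1) + 3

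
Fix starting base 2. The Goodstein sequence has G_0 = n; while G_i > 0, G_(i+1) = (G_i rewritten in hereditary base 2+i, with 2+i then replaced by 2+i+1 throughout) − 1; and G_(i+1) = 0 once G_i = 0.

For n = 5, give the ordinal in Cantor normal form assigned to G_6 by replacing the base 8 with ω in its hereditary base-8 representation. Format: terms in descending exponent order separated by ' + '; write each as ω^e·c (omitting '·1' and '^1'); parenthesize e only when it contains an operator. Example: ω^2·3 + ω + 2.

(0) 5|_2 = 2^2 + 1 ↦ 3^3 + 1|_3 = 28 ⇒ 27
(1) 27|_3 = 3^3 ↦ 4^4|_4 = 256 ⇒ 255
(2) 255|_4 = 3·4^3 + 3·4^2 + 3·4 + 3 ↦ 3·5^3 + 3·5^2 + 3·5 + 3|_5 = 468 ⇒ 467
(3) 467|_5 = 3·5^3 + 3·5^2 + 3·5 + 2 ↦ 3·6^3 + 3·6^2 + 3·6 + 2|_6 = 776 ⇒ 775
(4) 775|_6 = 3·6^3 + 3·6^2 + 3·6 + 1 ↦ 3·7^3 + 3·7^2 + 3·7 + 1|_7 = 1198 ⇒ 1197
(5) 1197|_7 = 3·7^3 + 3·7^2 + 3·7 ↦ 3·8^3 + 3·8^2 + 3·8|_8 = 1752 ⇒ 1751
(6) 1751|_8 = 3·8^3 + 3·8^2 + 2·8 + 7 ↦ 3·9^3 + 3·9^2 + 2·9 + 7|_9 = 2455 ⇒ 2454

ω^3·3 + ω^2·3 + ω·2 + 7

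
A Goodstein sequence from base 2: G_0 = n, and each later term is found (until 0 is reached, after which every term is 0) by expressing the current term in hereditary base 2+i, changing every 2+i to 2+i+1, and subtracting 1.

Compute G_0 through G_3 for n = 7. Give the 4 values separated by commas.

7 —HB2→ 2^2 + 2 + 1 —bump→ 3^3 + 3 + 1 = 31 —(−1)→ 30
30 —HB3→ 3^3 + 3 —bump→ 4^4 + 4 = 260 —(−1)→ 259
259 —HB4→ 4^4 + 3 —bump→ 5^5 + 3 = 3128 —(−1)→ 3127

7, 30, 259, 3127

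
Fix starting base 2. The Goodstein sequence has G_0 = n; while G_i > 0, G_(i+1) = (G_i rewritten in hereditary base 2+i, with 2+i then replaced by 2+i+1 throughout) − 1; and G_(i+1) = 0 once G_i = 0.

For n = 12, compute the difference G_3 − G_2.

G_0 = 12. HB_2(12) = 2^(2 + 1) + 2^2. Bump = 108. G_1 = 107.
G_1 = 107. HB_3(107) = 3^(3 + 1) + 2·3^2 + 2·3 + 2. Bump = 1066. G_2 = 1065.
G_2 = 1065. HB_4(1065) = 4^(4 + 1) + 2·4^2 + 2·4 + 1. Bump = 15686. G_3 = 15685.

14620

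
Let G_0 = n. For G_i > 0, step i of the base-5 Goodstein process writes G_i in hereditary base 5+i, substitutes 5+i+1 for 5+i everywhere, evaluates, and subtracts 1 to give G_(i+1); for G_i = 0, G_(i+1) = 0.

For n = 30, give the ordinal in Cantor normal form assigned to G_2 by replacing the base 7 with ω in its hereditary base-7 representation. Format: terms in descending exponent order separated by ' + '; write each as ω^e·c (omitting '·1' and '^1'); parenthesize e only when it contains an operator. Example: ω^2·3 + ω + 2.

G_0=30  [base 5] 5^2 + 5  →[5↦6]→  6^2 + 6 = 42  −1 ⇒ G_1=41
G_1=41  [base 6] 6^2 + 5  →[6↦7]→  7^2 + 5 = 54  −1 ⇒ G_2=53

ω^2 + 4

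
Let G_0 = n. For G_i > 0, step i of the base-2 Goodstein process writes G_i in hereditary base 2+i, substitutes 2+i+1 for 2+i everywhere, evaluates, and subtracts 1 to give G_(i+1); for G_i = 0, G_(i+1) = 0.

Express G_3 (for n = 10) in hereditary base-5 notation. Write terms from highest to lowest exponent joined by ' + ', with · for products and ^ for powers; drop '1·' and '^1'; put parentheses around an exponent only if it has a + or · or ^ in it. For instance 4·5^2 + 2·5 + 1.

5^(5 + 1)

10 —HB2→ 2^(2 + 1) + 2 —bump→ 3^(3 + 1) + 3 = 84 —(−1)→ 83
83 —HB3→ 3^(3 + 1) + 2 —bump→ 4^(4 + 1) + 2 = 1026 —(−1)→ 1025
1025 —HB4→ 4^(4 + 1) + 1 —bump→ 5^(5 + 1) + 1 = 15626 —(−1)→ 15625
15625 —HB5→ 5^(5 + 1) —bump→ 6^(6 + 1) = 279936 —(−1)→ 279935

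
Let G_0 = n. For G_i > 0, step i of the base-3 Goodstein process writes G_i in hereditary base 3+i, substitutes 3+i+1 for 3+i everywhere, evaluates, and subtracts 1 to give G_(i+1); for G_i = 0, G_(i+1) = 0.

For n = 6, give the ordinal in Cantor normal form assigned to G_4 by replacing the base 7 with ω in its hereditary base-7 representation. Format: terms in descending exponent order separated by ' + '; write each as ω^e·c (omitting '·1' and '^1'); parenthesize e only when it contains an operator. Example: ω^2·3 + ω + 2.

ω

base 3: 6 = 2·3; at 4: 2·4 = 8; next = 7
base 4: 7 = 4 + 3; at 5: 5 + 3 = 8; next = 7
base 5: 7 = 5 + 2; at 6: 6 + 2 = 8; next = 7
base 6: 7 = 6 + 1; at 7: 7 + 1 = 8; next = 7
base 7: 7 = 7; at 8: 8 = 8; next = 7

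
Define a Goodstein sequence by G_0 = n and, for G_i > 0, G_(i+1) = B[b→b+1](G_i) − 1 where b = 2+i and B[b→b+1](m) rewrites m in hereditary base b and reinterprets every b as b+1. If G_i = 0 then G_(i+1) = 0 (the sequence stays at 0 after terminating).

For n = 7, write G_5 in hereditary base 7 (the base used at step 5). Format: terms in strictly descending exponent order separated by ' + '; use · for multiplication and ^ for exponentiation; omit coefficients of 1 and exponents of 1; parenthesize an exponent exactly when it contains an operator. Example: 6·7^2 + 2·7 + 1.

7^7

(0) 7|_2 = 2^2 + 2 + 1 ↦ 3^3 + 3 + 1|_3 = 31 ⇒ 30
(1) 30|_3 = 3^3 + 3 ↦ 4^4 + 4|_4 = 260 ⇒ 259
(2) 259|_4 = 4^4 + 3 ↦ 5^5 + 3|_5 = 3128 ⇒ 3127
(3) 3127|_5 = 5^5 + 2 ↦ 6^6 + 2|_6 = 46658 ⇒ 46657
(4) 46657|_6 = 6^6 + 1 ↦ 7^7 + 1|_7 = 823544 ⇒ 823543
(5) 823543|_7 = 7^7 ↦ 8^8|_8 = 16777216 ⇒ 16777215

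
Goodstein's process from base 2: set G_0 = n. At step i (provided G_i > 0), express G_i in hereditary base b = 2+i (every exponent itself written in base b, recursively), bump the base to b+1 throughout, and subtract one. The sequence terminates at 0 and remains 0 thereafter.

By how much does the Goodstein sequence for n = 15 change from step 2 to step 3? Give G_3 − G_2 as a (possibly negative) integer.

17469

step 0: 15 = 2^(2 + 1) + 2^2 + 2 + 1; sub 3 for 2: 3^(3 + 1) + 3^3 + 3 + 1; = 112; G_1 = 112−1 = 111
step 1: 111 = 3^(3 + 1) + 3^3 + 3; sub 4 for 3: 4^(4 + 1) + 4^4 + 4; = 1284; G_2 = 1284−1 = 1283
step 2: 1283 = 4^(4 + 1) + 4^4 + 3; sub 5 for 4: 5^(5 + 1) + 5^5 + 3; = 18753; G_3 = 18753−1 = 18752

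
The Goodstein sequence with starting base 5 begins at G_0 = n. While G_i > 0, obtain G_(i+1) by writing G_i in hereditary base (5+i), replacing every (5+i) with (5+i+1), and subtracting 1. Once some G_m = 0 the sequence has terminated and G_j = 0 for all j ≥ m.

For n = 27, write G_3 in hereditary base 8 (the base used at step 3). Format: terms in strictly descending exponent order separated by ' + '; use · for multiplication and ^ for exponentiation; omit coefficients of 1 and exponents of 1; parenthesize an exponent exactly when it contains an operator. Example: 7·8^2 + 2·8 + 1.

(0) 27|_5 = 5^2 + 2 ↦ 6^2 + 2|_6 = 38 ⇒ 37
(1) 37|_6 = 6^2 + 1 ↦ 7^2 + 1|_7 = 50 ⇒ 49
(2) 49|_7 = 7^2 ↦ 8^2|_8 = 64 ⇒ 63
(3) 63|_8 = 7·8 + 7 ↦ 7·9 + 7|_9 = 70 ⇒ 69

7·8 + 7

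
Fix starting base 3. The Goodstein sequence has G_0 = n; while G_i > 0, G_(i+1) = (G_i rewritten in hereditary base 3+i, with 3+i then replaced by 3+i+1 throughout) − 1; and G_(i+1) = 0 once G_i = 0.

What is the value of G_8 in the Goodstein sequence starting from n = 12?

81

G_0=12  [base 3] 3^2 + 3  →[3↦4]→  4^2 + 4 = 20  −1 ⇒ G_1=19
G_1=19  [base 4] 4^2 + 3  →[4↦5]→  5^2 + 3 = 28  −1 ⇒ G_2=27
G_2=27  [base 5] 5^2 + 2  →[5↦6]→  6^2 + 2 = 38  −1 ⇒ G_3=37
G_3=37  [base 6] 6^2 + 1  →[6↦7]→  7^2 + 1 = 50  −1 ⇒ G_4=49
G_4=49  [base 7] 7^2  →[7↦8]→  8^2 = 64  −1 ⇒ G_5=63
G_5=63  [base 8] 7·8 + 7  →[8↦9]→  7·9 + 7 = 70  −1 ⇒ G_6=69
G_6=69  [base 9] 7·9 + 6  →[9↦10]→  7·10 + 6 = 76  −1 ⇒ G_7=75
G_7=75  [base 10] 7·10 + 5  →[10↦11]→  7·11 + 5 = 82  −1 ⇒ G_8=81
G_8=81  [base 11] 7·11 + 4  →[11↦12]→  7·12 + 4 = 88  −1 ⇒ G_9=87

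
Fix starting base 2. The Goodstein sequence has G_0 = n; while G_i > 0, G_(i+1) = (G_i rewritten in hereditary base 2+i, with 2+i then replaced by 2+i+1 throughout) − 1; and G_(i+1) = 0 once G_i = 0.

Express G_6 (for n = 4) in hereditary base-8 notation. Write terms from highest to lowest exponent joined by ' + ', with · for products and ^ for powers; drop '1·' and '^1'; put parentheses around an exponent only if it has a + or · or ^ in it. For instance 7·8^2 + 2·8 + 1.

step 0: 4 = 2^2; sub 3 for 2: 3^3; = 27; G_1 = 27−1 = 26
step 1: 26 = 2·3^2 + 2·3 + 2; sub 4 for 3: 2·4^2 + 2·4 + 2; = 42; G_2 = 42−1 = 41
step 2: 41 = 2·4^2 + 2·4 + 1; sub 5 for 4: 2·5^2 + 2·5 + 1; = 61; G_3 = 61−1 = 60
step 3: 60 = 2·5^2 + 2·5; sub 6 for 5: 2·6^2 + 2·6; = 84; G_4 = 84−1 = 83
step 4: 83 = 2·6^2 + 6 + 5; sub 7 for 6: 2·7^2 + 7 + 5; = 110; G_5 = 110−1 = 109
step 5: 109 = 2·7^2 + 7 + 4; sub 8 for 7: 2·8^2 + 8 + 4; = 140; G_6 = 140−1 = 139
step 6: 139 = 2·8^2 + 8 + 3; sub 9 for 8: 2·9^2 + 9 + 3; = 174; G_7 = 174−1 = 173

2·8^2 + 8 + 3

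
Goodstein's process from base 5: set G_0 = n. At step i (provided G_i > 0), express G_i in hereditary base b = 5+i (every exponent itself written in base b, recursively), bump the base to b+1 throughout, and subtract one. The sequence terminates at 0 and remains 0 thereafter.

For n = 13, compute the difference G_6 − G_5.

13 —HB5→ 2·5 + 3 —bump→ 2·6 + 3 = 15 —(−1)→ 14
14 —HB6→ 2·6 + 2 —bump→ 2·7 + 2 = 16 —(−1)→ 15
15 —HB7→ 2·7 + 1 —bump→ 2·8 + 1 = 17 —(−1)→ 16
16 —HB8→ 2·8 —bump→ 2·9 = 18 —(−1)→ 17
17 —HB9→ 9 + 8 —bump→ 10 + 8 = 18 —(−1)→ 17
17 —HB10→ 10 + 7 —bump→ 11 + 7 = 18 —(−1)→ 17

0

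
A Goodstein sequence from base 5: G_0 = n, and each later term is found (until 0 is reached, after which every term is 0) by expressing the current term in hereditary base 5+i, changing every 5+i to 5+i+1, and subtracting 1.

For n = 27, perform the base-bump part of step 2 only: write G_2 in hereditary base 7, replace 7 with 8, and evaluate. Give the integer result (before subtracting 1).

G_0=27  [base 5] 5^2 + 2  →[5↦6]→  6^2 + 2 = 38  −1 ⇒ G_1=37
G_1=37  [base 6] 6^2 + 1  →[6↦7]→  7^2 + 1 = 50  −1 ⇒ G_2=49
G_2=49  [base 7] 7^2  →[7↦8]→  8^2 = 64  −1 ⇒ G_3=63

64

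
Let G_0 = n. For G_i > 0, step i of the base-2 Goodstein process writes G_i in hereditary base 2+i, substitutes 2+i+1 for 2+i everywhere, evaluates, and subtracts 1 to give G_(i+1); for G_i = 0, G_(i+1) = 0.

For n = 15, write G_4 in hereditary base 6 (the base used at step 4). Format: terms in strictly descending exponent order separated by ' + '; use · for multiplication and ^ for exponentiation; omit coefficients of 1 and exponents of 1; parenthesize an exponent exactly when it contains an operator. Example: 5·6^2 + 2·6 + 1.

[0] 15 ≡ 2^(2 + 1) + 2^2 + 2 + 1 (base 2). Lift 3: 112. −1: 111.
[1] 111 ≡ 3^(3 + 1) + 3^3 + 3 (base 3). Lift 4: 1284. −1: 1283.
[2] 1283 ≡ 4^(4 + 1) + 4^4 + 3 (base 4). Lift 5: 18753. −1: 18752.
[3] 18752 ≡ 5^(5 + 1) + 5^5 + 2 (base 5). Lift 6: 326594. −1: 326593.
[4] 326593 ≡ 6^(6 + 1) + 6^6 + 1 (base 6). Lift 7: 6588345. −1: 6588344.

6^(6 + 1) + 6^6 + 1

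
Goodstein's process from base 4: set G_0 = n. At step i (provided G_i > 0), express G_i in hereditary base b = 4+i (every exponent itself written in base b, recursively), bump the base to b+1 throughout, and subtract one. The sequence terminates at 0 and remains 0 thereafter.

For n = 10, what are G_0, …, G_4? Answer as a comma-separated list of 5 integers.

G_0=10  [base 4] 2·4 + 2  →[4↦5]→  2·5 + 2 = 12  −1 ⇒ G_1=11
G_1=11  [base 5] 2·5 + 1  →[5↦6]→  2·6 + 1 = 13  −1 ⇒ G_2=12
G_2=12  [base 6] 2·6  →[6↦7]→  2·7 = 14  −1 ⇒ G_3=13
G_3=13  [base 7] 7 + 6  →[7↦8]→  8 + 6 = 14  −1 ⇒ G_4=13

10, 11, 12, 13, 13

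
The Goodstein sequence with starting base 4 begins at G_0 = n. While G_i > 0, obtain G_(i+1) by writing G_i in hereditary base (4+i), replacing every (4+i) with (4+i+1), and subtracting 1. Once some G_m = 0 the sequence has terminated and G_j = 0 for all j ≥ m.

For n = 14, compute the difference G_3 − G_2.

2

G_0=14  [base 4] 3·4 + 2  →[4↦5]→  3·5 + 2 = 17  −1 ⇒ G_1=16
G_1=16  [base 5] 3·5 + 1  →[5↦6]→  3·6 + 1 = 19  −1 ⇒ G_2=18
G_2=18  [base 6] 3·6  →[6↦7]→  3·7 = 21  −1 ⇒ G_3=20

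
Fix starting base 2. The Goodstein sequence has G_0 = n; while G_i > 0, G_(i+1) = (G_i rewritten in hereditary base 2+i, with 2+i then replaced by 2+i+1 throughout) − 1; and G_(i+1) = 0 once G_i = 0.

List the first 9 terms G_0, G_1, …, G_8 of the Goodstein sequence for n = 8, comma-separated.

base 2: 8 = 2^(2 + 1); at 3: 3^(3 + 1) = 81; next = 80
base 3: 80 = 2·3^3 + 2·3^2 + 2·3 + 2; at 4: 2·4^4 + 2·4^2 + 2·4 + 2 = 554; next = 553
base 4: 553 = 2·4^4 + 2·4^2 + 2·4 + 1; at 5: 2·5^5 + 2·5^2 + 2·5 + 1 = 6311; next = 6310
base 5: 6310 = 2·5^5 + 2·5^2 + 2·5; at 6: 2·6^6 + 2·6^2 + 2·6 = 93396; next = 93395
base 6: 93395 = 2·6^6 + 2·6^2 + 6 + 5; at 7: 2·7^7 + 2·7^2 + 7 + 5 = 1647196; next = 1647195
base 7: 1647195 = 2·7^7 + 2·7^2 + 7 + 4; at 8: 2·8^8 + 2·8^2 + 8 + 4 = 33554572; next = 33554571
base 8: 33554571 = 2·8^8 + 2·8^2 + 8 + 3; at 9: 2·9^9 + 2·9^2 + 9 + 3 = 774841152; next = 774841151
base 9: 774841151 = 2·9^9 + 2·9^2 + 9 + 2; at 10: 2·10^10 + 2·10^2 + 10 + 2 = 20000000212; next = 20000000211

8, 80, 553, 6310, 93395, 1647195, 33554571, 774841151, 20000000211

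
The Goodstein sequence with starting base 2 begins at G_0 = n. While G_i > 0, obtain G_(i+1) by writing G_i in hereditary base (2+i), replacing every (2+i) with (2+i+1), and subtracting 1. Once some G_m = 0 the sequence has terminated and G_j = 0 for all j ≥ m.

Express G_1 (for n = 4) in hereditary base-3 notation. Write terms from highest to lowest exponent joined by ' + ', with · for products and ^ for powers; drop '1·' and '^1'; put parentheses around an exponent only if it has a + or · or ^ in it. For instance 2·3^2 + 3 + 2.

step 0: 4 = 2^2; sub 3 for 2: 3^3; = 27; G_1 = 27−1 = 26
step 1: 26 = 2·3^2 + 2·3 + 2; sub 4 for 3: 2·4^2 + 2·4 + 2; = 42; G_2 = 42−1 = 41

2·3^2 + 2·3 + 2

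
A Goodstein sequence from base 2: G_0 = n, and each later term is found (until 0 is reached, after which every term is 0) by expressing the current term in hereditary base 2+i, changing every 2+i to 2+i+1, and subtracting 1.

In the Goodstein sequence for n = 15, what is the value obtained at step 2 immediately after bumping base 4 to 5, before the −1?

base 2: 15 = 2^(2 + 1) + 2^2 + 2 + 1; at 3: 3^(3 + 1) + 3^3 + 3 + 1 = 112; next = 111
base 3: 111 = 3^(3 + 1) + 3^3 + 3; at 4: 4^(4 + 1) + 4^4 + 4 = 1284; next = 1283
base 4: 1283 = 4^(4 + 1) + 4^4 + 3; at 5: 5^(5 + 1) + 5^5 + 3 = 18753; next = 18752

18753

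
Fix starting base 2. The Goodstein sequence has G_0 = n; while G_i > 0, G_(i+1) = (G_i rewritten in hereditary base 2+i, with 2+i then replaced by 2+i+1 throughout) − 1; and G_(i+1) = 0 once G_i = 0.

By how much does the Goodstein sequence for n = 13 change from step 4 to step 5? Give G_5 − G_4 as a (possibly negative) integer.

(0) 13|_2 = 2^(2 + 1) + 2^2 + 1 ↦ 3^(3 + 1) + 3^3 + 1|_3 = 109 ⇒ 108
(1) 108|_3 = 3^(3 + 1) + 3^3 ↦ 4^(4 + 1) + 4^4|_4 = 1280 ⇒ 1279
(2) 1279|_4 = 4^(4 + 1) + 3·4^3 + 3·4^2 + 3·4 + 3 ↦ 5^(5 + 1) + 3·5^3 + 3·5^2 + 3·5 + 3|_5 = 16093 ⇒ 16092
(3) 16092|_5 = 5^(5 + 1) + 3·5^3 + 3·5^2 + 3·5 + 2 ↦ 6^(6 + 1) + 3·6^3 + 3·6^2 + 3·6 + 2|_6 = 280712 ⇒ 280711
(4) 280711|_6 = 6^(6 + 1) + 3·6^3 + 3·6^2 + 3·6 + 1 ↦ 7^(7 + 1) + 3·7^3 + 3·7^2 + 3·7 + 1|_7 = 5765999 ⇒ 5765998

5485287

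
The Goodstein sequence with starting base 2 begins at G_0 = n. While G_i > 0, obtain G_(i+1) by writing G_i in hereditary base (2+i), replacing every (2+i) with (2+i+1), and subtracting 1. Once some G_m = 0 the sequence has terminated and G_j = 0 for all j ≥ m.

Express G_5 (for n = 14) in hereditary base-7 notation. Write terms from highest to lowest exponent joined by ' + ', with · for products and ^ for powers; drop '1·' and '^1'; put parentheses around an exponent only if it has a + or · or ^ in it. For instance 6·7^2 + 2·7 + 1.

G_0 = 14. HB_2(14) = 2^(2 + 1) + 2^2 + 2. Bump = 111. G_1 = 110.
G_1 = 110. HB_3(110) = 3^(3 + 1) + 3^3 + 2. Bump = 1282. G_2 = 1281.
G_2 = 1281. HB_4(1281) = 4^(4 + 1) + 4^4 + 1. Bump = 18751. G_3 = 18750.
G_3 = 18750. HB_5(18750) = 5^(5 + 1) + 5^5. Bump = 326592. G_4 = 326591.
G_4 = 326591. HB_6(326591) = 6^(6 + 1) + 5·6^5 + 5·6^4 + 5·6^3 + 5·6^2 + 5·6 + 5. Bump = 5862841. G_5 = 5862840.
G_5 = 5862840. HB_7(5862840) = 7^(7 + 1) + 5·7^5 + 5·7^4 + 5·7^3 + 5·7^2 + 5·7 + 4. Bump = 134404972. G_6 = 134404971.

7^(7 + 1) + 5·7^5 + 5·7^4 + 5·7^3 + 5·7^2 + 5·7 + 4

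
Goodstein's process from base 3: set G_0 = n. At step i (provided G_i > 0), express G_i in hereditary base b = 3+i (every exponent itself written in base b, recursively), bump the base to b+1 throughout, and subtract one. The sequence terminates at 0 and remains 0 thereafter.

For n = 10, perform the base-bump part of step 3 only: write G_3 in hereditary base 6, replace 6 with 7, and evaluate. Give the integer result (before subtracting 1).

31

[0] 10 ≡ 3^2 + 1 (base 3). Lift 4: 17. −1: 16.
[1] 16 ≡ 4^2 (base 4). Lift 5: 25. −1: 24.
[2] 24 ≡ 4·5 + 4 (base 5). Lift 6: 28. −1: 27.
[3] 27 ≡ 4·6 + 3 (base 6). Lift 7: 31. −1: 30.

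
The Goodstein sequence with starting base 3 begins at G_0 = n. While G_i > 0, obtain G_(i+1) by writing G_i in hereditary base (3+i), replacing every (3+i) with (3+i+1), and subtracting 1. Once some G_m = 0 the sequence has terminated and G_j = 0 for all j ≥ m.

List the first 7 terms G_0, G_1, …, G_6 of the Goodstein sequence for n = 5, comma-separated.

5, 5, 5, 5, 4, 3, 2

base 3: 5 = 3 + 2; at 4: 4 + 2 = 6; next = 5
base 4: 5 = 4 + 1; at 5: 5 + 1 = 6; next = 5
base 5: 5 = 5; at 6: 6 = 6; next = 5
base 6: 5 = 5; at 7: 5 = 5; next = 4
base 7: 4 = 4; at 8: 4 = 4; next = 3
base 8: 3 = 3; at 9: 3 = 3; next = 2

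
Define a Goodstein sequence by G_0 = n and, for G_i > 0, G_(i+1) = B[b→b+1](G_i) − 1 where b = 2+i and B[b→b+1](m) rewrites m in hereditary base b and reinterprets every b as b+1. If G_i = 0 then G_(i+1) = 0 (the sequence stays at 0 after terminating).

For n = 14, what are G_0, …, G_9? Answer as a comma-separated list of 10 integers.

14, 110, 1281, 18750, 326591, 5862840, 134404971, 3487116548, 100000555551, 3138429262496

base 2: 14 = 2^(2 + 1) + 2^2 + 2; at 3: 3^(3 + 1) + 3^3 + 3 = 111; next = 110
base 3: 110 = 3^(3 + 1) + 3^3 + 2; at 4: 4^(4 + 1) + 4^4 + 2 = 1282; next = 1281
base 4: 1281 = 4^(4 + 1) + 4^4 + 1; at 5: 5^(5 + 1) + 5^5 + 1 = 18751; next = 18750
base 5: 18750 = 5^(5 + 1) + 5^5; at 6: 6^(6 + 1) + 6^6 = 326592; next = 326591
base 6: 326591 = 6^(6 + 1) + 5·6^5 + 5·6^4 + 5·6^3 + 5·6^2 + 5·6 + 5; at 7: 7^(7 + 1) + 5·7^5 + 5·7^4 + 5·7^3 + 5·7^2 + 5·7 + 5 = 5862841; next = 5862840
base 7: 5862840 = 7^(7 + 1) + 5·7^5 + 5·7^4 + 5·7^3 + 5·7^2 + 5·7 + 4; at 8: 8^(8 + 1) + 5·8^5 + 5·8^4 + 5·8^3 + 5·8^2 + 5·8 + 4 = 134404972; next = 134404971
base 8: 134404971 = 8^(8 + 1) + 5·8^5 + 5·8^4 + 5·8^3 + 5·8^2 + 5·8 + 3; at 9: 9^(9 + 1) + 5·9^5 + 5·9^4 + 5·9^3 + 5·9^2 + 5·9 + 3 = 3487116549; next = 3487116548
base 9: 3487116548 = 9^(9 + 1) + 5·9^5 + 5·9^4 + 5·9^3 + 5·9^2 + 5·9 + 2; at 10: 10^(10 + 1) + 5·10^5 + 5·10^4 + 5·10^3 + 5·10^2 + 5·10 + 2 = 100000555552; next = 100000555551
base 10: 100000555551 = 10^(10 + 1) + 5·10^5 + 5·10^4 + 5·10^3 + 5·10^2 + 5·10 + 1; at 11: 11^(11 + 1) + 5·11^5 + 5·11^4 + 5·11^3 + 5·11^2 + 5·11 + 1 = 3138429262497; next = 3138429262496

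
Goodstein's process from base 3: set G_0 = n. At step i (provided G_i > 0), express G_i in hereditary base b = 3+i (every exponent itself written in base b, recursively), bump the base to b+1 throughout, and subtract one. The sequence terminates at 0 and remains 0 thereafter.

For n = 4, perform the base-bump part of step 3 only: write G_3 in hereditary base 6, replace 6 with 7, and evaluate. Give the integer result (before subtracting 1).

3

4 —HB3→ 3 + 1 —bump→ 4 + 1 = 5 —(−1)→ 4
4 —HB4→ 4 —bump→ 5 = 5 —(−1)→ 4
4 —HB5→ 4 —bump→ 4 = 4 —(−1)→ 3
3 —HB6→ 3 —bump→ 3 = 3 —(−1)→ 2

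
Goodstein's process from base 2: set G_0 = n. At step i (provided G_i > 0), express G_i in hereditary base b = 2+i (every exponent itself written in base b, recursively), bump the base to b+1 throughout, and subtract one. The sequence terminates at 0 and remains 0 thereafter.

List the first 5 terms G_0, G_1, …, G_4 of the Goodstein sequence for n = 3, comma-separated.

i=0: 3 = 2 + 1 (b=2); 2→3: 3 + 1 = 4; 4−1 = 3
i=1: 3 = 3 (b=3); 3→4: 4 = 4; 4−1 = 3
i=2: 3 = 3 (b=4); 4→5: 3 = 3; 3−1 = 2
i=3: 2 = 2 (b=5); 5→6: 2 = 2; 2−1 = 1

3, 3, 3, 2, 1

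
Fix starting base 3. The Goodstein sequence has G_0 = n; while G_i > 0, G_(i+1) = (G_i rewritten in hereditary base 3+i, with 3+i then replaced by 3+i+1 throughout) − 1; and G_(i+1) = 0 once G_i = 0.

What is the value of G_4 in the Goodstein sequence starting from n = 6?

7

step 0: 6 = 2·3; sub 4 for 3: 2·4; = 8; G_1 = 8−1 = 7
step 1: 7 = 4 + 3; sub 5 for 4: 5 + 3; = 8; G_2 = 8−1 = 7
step 2: 7 = 5 + 2; sub 6 for 5: 6 + 2; = 8; G_3 = 8−1 = 7
step 3: 7 = 6 + 1; sub 7 for 6: 7 + 1; = 8; G_4 = 8−1 = 7
step 4: 7 = 7; sub 8 for 7: 8; = 8; G_5 = 8−1 = 7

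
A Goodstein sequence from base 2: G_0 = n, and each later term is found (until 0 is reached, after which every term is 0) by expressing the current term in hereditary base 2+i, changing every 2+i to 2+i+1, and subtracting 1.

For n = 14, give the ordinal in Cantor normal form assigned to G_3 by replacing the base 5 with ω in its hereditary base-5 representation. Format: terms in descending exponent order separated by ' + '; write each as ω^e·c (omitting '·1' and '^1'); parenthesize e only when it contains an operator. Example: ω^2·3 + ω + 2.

ω^(ω + 1) + ω^ω

[0] 14 ≡ 2^(2 + 1) + 2^2 + 2 (base 2). Lift 3: 111. −1: 110.
[1] 110 ≡ 3^(3 + 1) + 3^3 + 2 (base 3). Lift 4: 1282. −1: 1281.
[2] 1281 ≡ 4^(4 + 1) + 4^4 + 1 (base 4). Lift 5: 18751. −1: 18750.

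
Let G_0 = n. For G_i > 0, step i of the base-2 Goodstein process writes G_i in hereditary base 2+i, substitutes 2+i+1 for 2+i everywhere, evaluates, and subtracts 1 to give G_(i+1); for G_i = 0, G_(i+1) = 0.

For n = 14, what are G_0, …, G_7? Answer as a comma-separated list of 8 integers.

(0) 14|_2 = 2^(2 + 1) + 2^2 + 2 ↦ 3^(3 + 1) + 3^3 + 3|_3 = 111 ⇒ 110
(1) 110|_3 = 3^(3 + 1) + 3^3 + 2 ↦ 4^(4 + 1) + 4^4 + 2|_4 = 1282 ⇒ 1281
(2) 1281|_4 = 4^(4 + 1) + 4^4 + 1 ↦ 5^(5 + 1) + 5^5 + 1|_5 = 18751 ⇒ 18750
(3) 18750|_5 = 5^(5 + 1) + 5^5 ↦ 6^(6 + 1) + 6^6|_6 = 326592 ⇒ 326591
(4) 326591|_6 = 6^(6 + 1) + 5·6^5 + 5·6^4 + 5·6^3 + 5·6^2 + 5·6 + 5 ↦ 7^(7 + 1) + 5·7^5 + 5·7^4 + 5·7^3 + 5·7^2 + 5·7 + 5|_7 = 5862841 ⇒ 5862840
(5) 5862840|_7 = 7^(7 + 1) + 5·7^5 + 5·7^4 + 5·7^3 + 5·7^2 + 5·7 + 4 ↦ 8^(8 + 1) + 5·8^5 + 5·8^4 + 5·8^3 + 5·8^2 + 5·8 + 4|_8 = 134404972 ⇒ 134404971
(6) 134404971|_8 = 8^(8 + 1) + 5·8^5 + 5·8^4 + 5·8^3 + 5·8^2 + 5·8 + 3 ↦ 9^(9 + 1) + 5·9^5 + 5·9^4 + 5·9^3 + 5·9^2 + 5·9 + 3|_9 = 3487116549 ⇒ 3487116548

14, 110, 1281, 18750, 326591, 5862840, 134404971, 3487116548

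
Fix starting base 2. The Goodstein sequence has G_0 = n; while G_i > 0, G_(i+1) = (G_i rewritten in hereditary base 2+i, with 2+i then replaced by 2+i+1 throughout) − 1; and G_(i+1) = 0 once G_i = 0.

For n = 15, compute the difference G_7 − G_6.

3373455337

step 0: 15 = 2^(2 + 1) + 2^2 + 2 + 1; sub 3 for 2: 3^(3 + 1) + 3^3 + 3 + 1; = 112; G_1 = 112−1 = 111
step 1: 111 = 3^(3 + 1) + 3^3 + 3; sub 4 for 3: 4^(4 + 1) + 4^4 + 4; = 1284; G_2 = 1284−1 = 1283
step 2: 1283 = 4^(4 + 1) + 4^4 + 3; sub 5 for 4: 5^(5 + 1) + 5^5 + 3; = 18753; G_3 = 18753−1 = 18752
step 3: 18752 = 5^(5 + 1) + 5^5 + 2; sub 6 for 5: 6^(6 + 1) + 6^6 + 2; = 326594; G_4 = 326594−1 = 326593
step 4: 326593 = 6^(6 + 1) + 6^6 + 1; sub 7 for 6: 7^(7 + 1) + 7^7 + 1; = 6588345; G_5 = 6588345−1 = 6588344
step 5: 6588344 = 7^(7 + 1) + 7^7; sub 8 for 7: 8^(8 + 1) + 8^8; = 150994944; G_6 = 150994944−1 = 150994943
step 6: 150994943 = 8^(8 + 1) + 7·8^7 + 7·8^6 + 7·8^5 + 7·8^4 + 7·8^3 + 7·8^2 + 7·8 + 7; sub 9 for 8: 9^(9 + 1) + 7·9^7 + 7·9^6 + 7·9^5 + 7·9^4 + 7·9^3 + 7·9^2 + 7·9 + 7; = 3524450281; G_7 = 3524450281−1 = 3524450280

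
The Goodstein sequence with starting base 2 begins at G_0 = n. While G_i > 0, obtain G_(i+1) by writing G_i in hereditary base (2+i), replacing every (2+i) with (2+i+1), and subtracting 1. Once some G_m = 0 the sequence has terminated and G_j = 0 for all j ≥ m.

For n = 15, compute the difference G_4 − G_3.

307841

base 2: 15 = 2^(2 + 1) + 2^2 + 2 + 1; at 3: 3^(3 + 1) + 3^3 + 3 + 1 = 112; next = 111
base 3: 111 = 3^(3 + 1) + 3^3 + 3; at 4: 4^(4 + 1) + 4^4 + 4 = 1284; next = 1283
base 4: 1283 = 4^(4 + 1) + 4^4 + 3; at 5: 5^(5 + 1) + 5^5 + 3 = 18753; next = 18752
base 5: 18752 = 5^(5 + 1) + 5^5 + 2; at 6: 6^(6 + 1) + 6^6 + 2 = 326594; next = 326593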